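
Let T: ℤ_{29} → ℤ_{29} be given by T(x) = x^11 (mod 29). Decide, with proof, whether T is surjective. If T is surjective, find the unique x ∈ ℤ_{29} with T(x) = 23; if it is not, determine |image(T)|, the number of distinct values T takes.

7

Since 29 is prime, the nonzero elements of ℤ_{29} form a cyclic group of order 28.
As gcd(11, 28) = 1, raising to the 11th power is a bijection on this group: if u^11 ≡ v^11 then (uv^{−1})^11 = 1, and the only element of order dividing gcd(11, 28) = 1 is 1, so u = v.
With T(0) = 0 this makes T injective on all of ℤ_{29}, hence bijective (finite equal-size domain and codomain). In particular T is surjective.
Since T is surjective, we find the preimage of 23. The inverse of x ↦ x^11 on (ℤ_{29})^× is x ↦ x^23, because 11·23 = 253 = 9·28 + 1 ≡ 1 (mod 28) and x^{28} = 1 for x ≠ 0 (Fermat). So T⁻¹(23) = 23^23 mod 29.
Repeated squaring mod 29: 23^1 ≡ 23, 23^2 ≡ 23² = 529 ≡ 7, 23^4 ≡ 7² = 49 ≡ 20, 23^8 ≡ 20² = 400 ≡ 23, 23^16 ≡ 23² = 529 ≡ 7. Since 23 = 16 + 4 + 2 + 1, 23^23 ≡ 7·20·7·23: 7·20 = 140 ≡ 24, then 24·7 = 168 ≡ 23, then 23·23 = 529 ≡ 7. So 23^23 ≡ 7 (mod 29).
Hence T⁻¹(23) = 7.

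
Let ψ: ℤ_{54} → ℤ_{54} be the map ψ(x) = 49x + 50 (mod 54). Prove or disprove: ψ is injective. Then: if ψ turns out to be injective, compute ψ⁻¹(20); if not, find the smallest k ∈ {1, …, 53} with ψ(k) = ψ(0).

6

Suppose ψ(u) = ψ(v) in ℤ_{54}. Then 49u + 50 ≡ 49v + 50 (mod 54), so 49(u − v) ≡ 0 (mod 54).
Since gcd(49, 54) = 1, 49 is invertible modulo 54, hence u − v ≡ 0 (mod 54), i.e. u = v.
Thus ψ is injective.
We now compute 49⁻¹ mod 54 explicitly. Euclid's algorithm: 54 = 1·49 + 5, 49 = 9·5 + 4, 5 = 1·4 + 1; back-substituting gives 1 = 43·49 − 39·54, so 49⁻¹ ≡ 43 (mod 54).
Since ψ is injective, we find ψ⁻¹(20): we need 49x ≡ 20 − 50 ≡ 24 (mod 54). Using 49⁻¹ = 43: x ≡ 43·24 = 1032 = 19·54 + 6, so x = 6.
Check: ψ(6) = 49·6 + 50 = 344 = 6·54 + 20 ≡ 20 (mod 54).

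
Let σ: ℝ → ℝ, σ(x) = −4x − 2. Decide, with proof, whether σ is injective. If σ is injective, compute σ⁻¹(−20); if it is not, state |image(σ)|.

Suppose σ(a) = σ(b). Then −4a − 2 = −4b − 2, therefore −4a = −4b, thus a = b.
Hence σ is injective.
Since σ is injective, we compute σ⁻¹(−20) = (−20 + 2)/(−4) = 9/2.

9/2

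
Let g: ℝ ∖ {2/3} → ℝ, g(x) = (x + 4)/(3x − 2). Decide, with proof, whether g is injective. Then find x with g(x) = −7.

5/11

Suppose g(s) = g(t). Cross-multiplying: (s + 4)(3t − 2) = (t + 4)(3s − 2).
Expanding both sides and cancelling the symmetric terms leaves −14·(s − t) = 0. Since −14 ≠ 0, s = t. So g is injective.
Solving g(x) = −7: cross-multiplying gives x + 4 = −7(3x − 2), which rearranges to 22x = 10, so x = 5/11.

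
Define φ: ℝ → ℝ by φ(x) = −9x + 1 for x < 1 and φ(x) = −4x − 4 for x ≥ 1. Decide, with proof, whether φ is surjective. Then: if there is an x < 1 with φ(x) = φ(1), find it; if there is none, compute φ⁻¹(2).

-1/9

Both pieces are strictly decreasing (slopes −9 and −4), so each is injective on its own interval.
The left piece maps (−∞, 1) onto (−8, ∞); the right piece maps [1, ∞) onto (−∞, −8].
These images together cover ℝ, so φ is surjective.
Because the two images are disjoint, no x < 1 has φ(x) = φ(1), so we compute φ⁻¹(2): 2 lies in (−8, ∞), so solve −9x + 1 = 2: x = (2 − 1)/(−9) = −1/9.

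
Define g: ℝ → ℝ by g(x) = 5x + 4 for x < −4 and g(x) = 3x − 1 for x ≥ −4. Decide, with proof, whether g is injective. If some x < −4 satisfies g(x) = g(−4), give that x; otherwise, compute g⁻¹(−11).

-10/3

Both pieces are strictly increasing (slopes 5 and 3), so each is injective on its own interval.
The left piece maps (−∞, −4) onto (−∞, −16); the right piece maps [−4, ∞) onto [−13, ∞).
These images are disjoint, so no value is attained by both pieces. Thus g is injective.
Because the two images are disjoint, no x < −4 has g(x) = g(−4), so we compute g⁻¹(−11): −11 lies in [−13, ∞), so solve 3x − 1 = −11: x = (−11 + 1)/3 = −10/3.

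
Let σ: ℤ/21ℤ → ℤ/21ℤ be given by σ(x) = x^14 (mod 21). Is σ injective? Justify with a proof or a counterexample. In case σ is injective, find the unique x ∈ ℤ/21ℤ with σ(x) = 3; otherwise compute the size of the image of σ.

8

σ(2): Repeated squaring mod 21: 2^1 ≡ 2, 2^2 ≡ 2² = 4, 2^4 ≡ 4² = 16, 2^8 ≡ 16² = 256 ≡ 4. Since 14 = 8 + 4 + 2, 2^14 ≡ 4·16·4: 4·16 = 64 ≡ 1, then 1·4 = 4. So 2^14 ≡ 4 (mod 21).
σ(5): Repeated squaring mod 21: 5^1 ≡ 5, 5^2 ≡ 5² = 25 ≡ 4, 5^4 ≡ 4² = 16, 5^8 ≡ 16² = 256 ≡ 4. Since 14 = 8 + 4 + 2, 5^14 ≡ 4·16·4: 4·16 = 64 ≡ 1, then 1·4 = 4. So 5^14 ≡ 4 (mod 21).
So σ(2) = σ(5) = 4 while 2 ≠ 5, thus σ is not injective.
Since σ is not injective, we determine |image(σ)|. Computing x^14 mod 21 for each x (by repeated squaring, reducing mod 21 at every step), the values σ(0), σ(1), …, σ(20) are: 0, 1, 4, 9, 16, 4, 15, 7, 1, 18, 16, 16, 18, 1, 7, 15, 4, 16, 9, 4, 1.
The distinct values are {0, 1, 4, 7, 9, 15, 16, 18}; there are 8 of them.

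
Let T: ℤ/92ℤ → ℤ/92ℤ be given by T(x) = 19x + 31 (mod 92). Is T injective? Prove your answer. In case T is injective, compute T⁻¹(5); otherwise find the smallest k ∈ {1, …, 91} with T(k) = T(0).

18

Suppose T(s) = T(t) in ℤ/92ℤ. Then 19s + 31 ≡ 19t + 31 (mod 92), thus 19(s − t) ≡ 0 (mod 92).
Since gcd(19, 92) = 1, 19 is invertible modulo 92, therefore s − t ≡ 0 (mod 92), i.e. s = t.
Therefore T is injective.
We now compute 19⁻¹ mod 92 explicitly. Euclid's algorithm: 92 = 4·19 + 16, 19 = 1·16 + 3, 16 = 5·3 + 1; back-substituting gives 1 = 63·19 − 13·92, so 19⁻¹ ≡ 63 (mod 92).
Since T is injective, we find T⁻¹(5): we need 19x ≡ 5 − 31 ≡ 66 (mod 92). Using 19⁻¹ = 63: x ≡ 63·66 = 4158 = 45·92 + 18, so x = 18.
Check: T(18) = 19·18 + 31 = 373 = 4·92 + 5 ≡ 5 (mod 92).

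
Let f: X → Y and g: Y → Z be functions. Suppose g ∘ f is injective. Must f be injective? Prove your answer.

injective

Suppose f(x_1) = f(x_2). Applying g: (g ∘ f)(x_1) = (g ∘ f)(x_2). Since g ∘ f is injective, x_1 = x_2. So f is injective.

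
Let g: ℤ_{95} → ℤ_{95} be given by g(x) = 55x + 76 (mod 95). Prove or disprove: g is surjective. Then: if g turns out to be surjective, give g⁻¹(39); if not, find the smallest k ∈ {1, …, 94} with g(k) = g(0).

19

Recall: g is surjective if every y in the codomain equals g(x) for some x in the domain.
Since gcd(55, 95) = 5, we have 55x ≡ 0 (mod 5) for all x, so g(x) ≡ 1 (mod 5).
But 0 ≢ 1 (mod 5), so 0 ∈ ℤ_{95} has no preimage. Hence g is not surjective.
Since g is not surjective, we find the least positive k with g(k) = g(0): this means 55k ≡ 0 (mod 95), i.e. 95 ∣ 55k. Since gcd(55, 95) = 5, dividing through by 5 this holds exactly when 19 ∣ 11k, and as gcd(11, 19) = 1, exactly when 19 ∣ k.
The smallest positive such k is 19.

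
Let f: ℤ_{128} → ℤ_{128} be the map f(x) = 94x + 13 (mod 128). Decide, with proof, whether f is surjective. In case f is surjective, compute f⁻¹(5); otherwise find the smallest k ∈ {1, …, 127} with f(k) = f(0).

64

Recall that surjectivity means every element of the codomain has a preimage under f.
Since gcd(94, 128) = 2, we have 94x ≡ 0 (mod 2) for all x, so f(x) ≡ 1 (mod 2).
But 0 ≢ 1 (mod 2), so 0 ∈ ℤ_{128} has no preimage. Therefore f is not surjective.
Since f is not surjective, we find the least positive k with f(k) = f(0): this means 94k ≡ 0 (mod 128), i.e. 128 ∣ 94k. Since gcd(94, 128) = 2, dividing through by 2 this holds exactly when 64 ∣ 47k, and as gcd(47, 64) = 1, exactly when 64 ∣ k.
The smallest positive such k is 64.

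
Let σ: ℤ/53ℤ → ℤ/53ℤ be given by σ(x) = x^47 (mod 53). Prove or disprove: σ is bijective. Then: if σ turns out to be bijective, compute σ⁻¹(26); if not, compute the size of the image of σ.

Since 53 is prime, the nonzero elements of ℤ/53ℤ form a cyclic group of order 52.
As gcd(47, 52) = 1, raising to the 47th power is a bijection on this group: if x_1^47 ≡ x_2^47 then (x_1x_2^{−1})^47 = 1, and the only element of order dividing gcd(47, 52) = 1 is 1, so x_1 = x_2.
With σ(0) = 0 this makes σ injective on all of ℤ/53ℤ, hence bijective (finite equal-size domain and codomain). In particular σ is bijective.
Since σ is bijective, we find the preimage of 26. The inverse of x ↦ x^47 on (ℤ/53ℤ)^× is x ↦ x^31, because 47·31 = 1457 = 28·52 + 1 ≡ 1 (mod 52) and x^{52} = 1 for x ≠ 0 (Fermat). So σ⁻¹(26) = 26^31 mod 53.
Repeated squaring mod 53: 26^1 ≡ 26, 26^2 ≡ 26² = 676 ≡ 40, 26^4 ≡ 40² = 1600 ≡ 10, 26^8 ≡ 10² = 100 ≡ 47, 26^16 ≡ 47² = 2209 ≡ 36. Since 31 = 16 + 8 + 4 + 2 + 1, 26^31 ≡ 36·47·10·40·26: 36·47 = 1692 ≡ 49, then 49·10 = 490 ≡ 13, then 13·40 = 520 ≡ 43, then 43·26 = 1118 ≡ 5. So 26^31 ≡ 5 (mod 53).
Hence σ⁻¹(26) = 5.

5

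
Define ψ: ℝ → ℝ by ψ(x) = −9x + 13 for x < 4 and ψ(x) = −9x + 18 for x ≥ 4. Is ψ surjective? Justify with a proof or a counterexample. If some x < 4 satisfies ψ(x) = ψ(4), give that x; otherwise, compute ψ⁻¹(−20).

31/9

Both pieces are strictly decreasing (slopes −9 and −9), so each is injective on its own interval.
The left piece maps (−∞, 4) onto (−23, ∞); the right piece maps [4, ∞) onto (−∞, −18].
The union (−23, ∞) ∪ (−∞, −18] covers ℝ, so ψ is surjective.
For the follow-up: the images overlap, so an x < 4 with ψ(x) = ψ(4) exists. ψ(4) = −18; solving −9x + 13 = −18 for x < 4 gives x = (−18 − 13)/(−9) = 31/9.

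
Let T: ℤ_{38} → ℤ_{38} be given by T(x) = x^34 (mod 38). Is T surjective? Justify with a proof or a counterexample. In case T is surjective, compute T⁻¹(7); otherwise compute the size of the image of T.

T(18): Repeated squaring mod 38: 18^1 ≡ 18, 18^2 ≡ 18² = 324 ≡ 20, 18^4 ≡ 20² = 400 ≡ 20, 18^8 ≡ 20² = 400 ≡ 20, 18^16 ≡ 20² = 400 ≡ 20, 18^32 ≡ 20² = 400 ≡ 20. Since 34 = 32 + 2, 18^34 ≡ 20·20: 20·20 = 400 ≡ 20. So 18^34 ≡ 20 (mod 38).
T(20): Repeated squaring mod 38: 20^1 ≡ 20, 20^2 ≡ 20² = 400 ≡ 20, 20^4 ≡ 20² = 400 ≡ 20, 20^8 ≡ 20² = 400 ≡ 20, 20^16 ≡ 20² = 400 ≡ 20, 20^32 ≡ 20² = 400 ≡ 20. Since 34 = 32 + 2, 20^34 ≡ 20·20: 20·20 = 400 ≡ 20. So 20^34 ≡ 20 (mod 38).
So T(18) = T(20) = 20 while 18 ≠ 20, thus T is not injective.
A non-injective map from the 38-element set ℤ_{38} to itself takes at most 37 distinct values, so it cannot be surjective. So T is not surjective.
Since T is not surjective, we determine |image(T)|. Computing x^34 mod 38 for each x (by repeated squaring, reducing mod 38 at every step), the values T(0), T(1), …, T(37) are: 0, 1, 24, 17, 6, 35, 28, 7, 30, 23, 4, 11, 26, 9, 16, 25, 36, 5, 20, 19, 20, 5, 36, 25, 16, 9, 26, 11, 4, 23, 30, 7, 28, 35, 6, 17, 24, 1.
The distinct values are {0, 1, 4, 5, 6, 7, 9, 11, 16, 17, 19, 20, 23, 24, 25, 26, 28, 30, 35, 36}; there are 20 of them.

20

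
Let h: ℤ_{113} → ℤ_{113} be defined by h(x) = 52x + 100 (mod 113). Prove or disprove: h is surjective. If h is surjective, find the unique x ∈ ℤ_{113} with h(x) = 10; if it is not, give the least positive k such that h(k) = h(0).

Since gcd(52, 113) = 1, 52 is invertible modulo 113. Euclid's algorithm: 113 = 2·52 + 9, 52 = 5·9 + 7, 9 = 1·7 + 2, 7 = 3·2 + 1; back-substituting gives 1 = 50·52 − 23·113, so 52⁻¹ ≡ 50 (mod 113).
For any y ∈ ℤ_{113}, x = 50(y − 100) mod 113 satisfies h(x) = 52·50(y − 100) + 100 ≡ y (since 52·50 ≡ 1 mod 113). So every y has a preimage.
Hence h is surjective.
Since h is surjective, we find h⁻¹(10): we need 52x ≡ 10 − 100 ≡ 23 (mod 113). Using 52⁻¹ = 50: x ≡ 50·23 = 1150 = 10·113 + 20, so x = 20.
Check: h(20) = 52·20 + 100 = 1140 = 10·113 + 10 ≡ 10 (mod 113).

20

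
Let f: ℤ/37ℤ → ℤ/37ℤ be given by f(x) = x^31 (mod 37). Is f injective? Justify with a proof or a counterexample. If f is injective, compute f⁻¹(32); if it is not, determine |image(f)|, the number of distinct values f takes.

Since 37 is prime, the nonzero elements of ℤ/37ℤ form a cyclic group of order 36.
As gcd(31, 36) = 1, raising to the 31st power is a bijection on this group: if a^31 ≡ b^31 then (ab^{−1})^31 = 1, and the only element of order dividing gcd(31, 36) = 1 is 1, so a = b.
With f(0) = 0 this makes f injective on all of ℤ/37ℤ, hence bijective (finite equal-size domain and codomain). In particular f is injective.
Since f is injective, we find the preimage of 32. The inverse of x ↦ x^31 on (ℤ/37ℤ)^× is x ↦ x^7, because 31·7 = 217 = 6·36 + 1 ≡ 1 (mod 36) and x^{36} = 1 for x ≠ 0 (Fermat). So f⁻¹(32) = 32^7 mod 37.
Repeated squaring mod 37: 32^1 ≡ 32, 32^2 ≡ 32² = 1024 ≡ 25, 32^4 ≡ 25² = 625 ≡ 33. Since 7 = 4 + 2 + 1, 32^7 ≡ 33·25·32: 33·25 = 825 ≡ 11, then 11·32 = 352 ≡ 19. So 32^7 ≡ 19 (mod 37).
Hence f⁻¹(32) = 19.

19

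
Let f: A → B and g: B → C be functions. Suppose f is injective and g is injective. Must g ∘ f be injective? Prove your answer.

Suppose (g ∘ f)(x_1) = (g ∘ f)(x_2), i.e. g(f(x_1)) = g(f(x_2)).
Since g is injective, f(x_1) = f(x_2). Since f is injective, x_1 = x_2. Therefore g ∘ f is injective.

injective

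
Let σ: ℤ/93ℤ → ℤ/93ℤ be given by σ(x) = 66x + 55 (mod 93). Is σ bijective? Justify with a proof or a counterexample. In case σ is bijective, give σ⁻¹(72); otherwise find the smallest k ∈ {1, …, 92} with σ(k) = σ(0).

By definition, σ is injective when σ(x_1) = σ(x_2) forces x_1 = x_2.
We have gcd(66, 93) = 3 > 1. Taking x_1 = 0 and x_2 = 31: σ(0) = 55 and σ(31) = 66·31 + 55 = 2101 ≡ 55 (mod 93).
So σ(0) = σ(31) while 0 ≠ 31, hence σ is not injective, hence not bijective.
Since σ is not bijective, we find the least positive k with σ(k) = σ(0): this means 66k ≡ 0 (mod 93), i.e. 93 ∣ 66k. Since gcd(66, 93) = 3, dividing through by 3 this holds exactly when 31 ∣ 22k, and as gcd(22, 31) = 1, exactly when 31 ∣ k.
The smallest positive such k is 31.

31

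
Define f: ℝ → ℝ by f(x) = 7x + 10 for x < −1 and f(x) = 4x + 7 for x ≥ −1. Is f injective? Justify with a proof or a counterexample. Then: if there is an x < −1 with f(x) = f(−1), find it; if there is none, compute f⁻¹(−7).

Both pieces are strictly increasing (slopes 7 and 4), so each is injective on its own interval.
The left piece maps (−∞, −1) onto (−∞, 3); the right piece maps [−1, ∞) onto [3, ∞).
These images are disjoint, so no value is attained by both pieces. Therefore f is injective.
Because the two images are disjoint, no x < −1 has f(x) = f(−1), so we compute f⁻¹(−7): −7 lies in (−∞, 3), so solve 7x + 10 = −7: x = (−7 − 10)/7 = −17/7.

-17/7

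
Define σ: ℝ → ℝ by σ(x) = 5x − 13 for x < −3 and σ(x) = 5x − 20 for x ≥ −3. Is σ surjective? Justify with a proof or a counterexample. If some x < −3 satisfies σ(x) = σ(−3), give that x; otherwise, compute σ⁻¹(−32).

-22/5

Both pieces are strictly increasing (slopes 5 and 5), so each is injective on its own interval.
The left piece maps (−∞, −3) onto (−∞, −28); the right piece maps [−3, ∞) onto [−35, ∞).
The union (−∞, −28) ∪ [−35, ∞) covers ℝ, so σ is surjective.
For the follow-up: the images overlap, so an x < −3 with σ(x) = σ(−3) exists. σ(−3) = −35; solving 5x − 13 = −35 for x < −3 gives x = (−35 + 13)/5 = −22/5.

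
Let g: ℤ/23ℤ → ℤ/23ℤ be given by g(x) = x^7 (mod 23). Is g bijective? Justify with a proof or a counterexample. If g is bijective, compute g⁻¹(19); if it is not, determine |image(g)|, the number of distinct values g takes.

Since 23 is prime, the nonzero elements of ℤ/23ℤ form a cyclic group of order 22.
As gcd(7, 22) = 1, raising to the 7th power is a bijection on this group: if u^7 ≡ v^7 then (uv^{−1})^7 = 1, and the only element of order dividing gcd(7, 22) = 1 is 1, so u = v.
With g(0) = 0 this makes g injective on all of ℤ/23ℤ, hence bijective (finite equal-size domain and codomain). In particular g is bijective.
Since g is bijective, we find the preimage of 19. The inverse of x ↦ x^7 on (ℤ/23ℤ)^× is x ↦ x^19, because 7·19 = 133 = 6·22 + 1 ≡ 1 (mod 22) and x^{22} = 1 for x ≠ 0 (Fermat). So g⁻¹(19) = 19^19 mod 23.
Repeated squaring mod 23: 19^1 ≡ 19, 19^2 ≡ 19² = 361 ≡ 16, 19^4 ≡ 16² = 256 ≡ 3, 19^8 ≡ 3² = 9, 19^16 ≡ 9² = 81 ≡ 12. Since 19 = 16 + 2 + 1, 19^19 ≡ 12·16·19: 12·16 = 192 ≡ 8, then 8·19 = 152 ≡ 14. So 19^19 ≡ 14 (mod 23).
Hence g⁻¹(19) = 14.

14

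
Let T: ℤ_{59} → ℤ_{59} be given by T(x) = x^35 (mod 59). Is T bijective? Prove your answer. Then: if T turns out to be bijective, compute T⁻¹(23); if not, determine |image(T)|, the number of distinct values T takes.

Since 59 is prime, the nonzero elements of ℤ_{59} form a cyclic group of order 58.
As gcd(35, 58) = 1, raising to the 35th power is a bijection on this group: if a^35 ≡ b^35 then (ab^{−1})^35 = 1, and the only element of order dividing gcd(35, 58) = 1 is 1, so a = b.
With T(0) = 0 this makes T injective on all of ℤ_{59}, hence bijective (finite equal-size domain and codomain). In particular T is bijective.
Since T is bijective, we find the preimage of 23. The inverse of x ↦ x^35 on (ℤ_{59})^× is x ↦ x^5, because 35·5 = 175 = 3·58 + 1 ≡ 1 (mod 58) and x^{58} = 1 for x ≠ 0 (Fermat). So T⁻¹(23) = 23^5 mod 59.
Repeated squaring mod 59: 23^1 ≡ 23, 23^2 ≡ 23² = 529 ≡ 57, 23^4 ≡ 57² = 3249 ≡ 4. Since 5 = 4 + 1, 23^5 ≡ 4·23: 4·23 = 92 ≡ 33. So 23^5 ≡ 33 (mod 59).
Hence T⁻¹(23) = 33.

33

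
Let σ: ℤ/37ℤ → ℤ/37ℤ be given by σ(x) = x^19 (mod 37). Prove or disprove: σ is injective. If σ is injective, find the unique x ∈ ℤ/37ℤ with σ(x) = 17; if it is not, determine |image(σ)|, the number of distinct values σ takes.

20

Since 37 is prime, the nonzero elements of ℤ/37ℤ form a cyclic group of order 36.
As gcd(19, 36) = 1, raising to the 19th power is a bijection on this group: if u^19 ≡ v^19 then (uv^{−1})^19 = 1, and the only element of order dividing gcd(19, 36) = 1 is 1, so u = v.
With σ(0) = 0 this makes σ injective on all of ℤ/37ℤ, hence bijective (finite equal-size domain and codomain). In particular σ is injective.
Since σ is injective, we find the preimage of 17. The inverse of x ↦ x^19 on (ℤ/37ℤ)^× is x ↦ x^19, because 19·19 = 361 = 10·36 + 1 ≡ 1 (mod 36) and x^{36} = 1 for x ≠ 0 (Fermat). So σ⁻¹(17) = 17^19 mod 37.
Repeated squaring mod 37: 17^1 ≡ 17, 17^2 ≡ 17² = 289 ≡ 30, 17^4 ≡ 30² = 900 ≡ 12, 17^8 ≡ 12² = 144 ≡ 33, 17^16 ≡ 33² = 1089 ≡ 16. Since 19 = 16 + 2 + 1, 17^19 ≡ 16·30·17: 16·30 = 480 ≡ 36, then 36·17 = 612 ≡ 20. So 17^19 ≡ 20 (mod 37).
Hence σ⁻¹(17) = 20.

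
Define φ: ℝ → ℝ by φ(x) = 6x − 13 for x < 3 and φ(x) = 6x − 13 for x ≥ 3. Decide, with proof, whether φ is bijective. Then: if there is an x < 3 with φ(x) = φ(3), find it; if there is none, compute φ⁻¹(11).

4

Both pieces are strictly increasing (slopes 6 and 6), so each is injective on its own interval.
The left piece maps (−∞, 3) onto (−∞, 5); the right piece maps [3, ∞) onto [5, ∞).
Since 5 = 5, the images partition ℝ: φ is injective and surjective, hence bijective.
Because the two images are disjoint, no x < 3 has φ(x) = φ(3), so we compute φ⁻¹(11): 11 lies in [5, ∞), so solve 6x − 13 = 11: x = (11 + 13)/6 = 4.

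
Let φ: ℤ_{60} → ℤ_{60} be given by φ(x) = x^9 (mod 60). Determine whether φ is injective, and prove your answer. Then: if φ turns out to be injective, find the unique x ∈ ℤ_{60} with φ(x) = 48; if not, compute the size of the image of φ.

45

φ(0) = 0^9 = 0.
φ(30): Repeated squaring mod 60: 30^1 ≡ 30, 30^2 ≡ 30² = 900 ≡ 0, 30^4 ≡ 0² = 0, 30^8 ≡ 0² = 0. Since 9 = 8 + 1, 30^9 ≡ 0·30: 0·30 = 0. So 30^9 ≡ 0 (mod 60).
So φ(0) = φ(30) = 0 while 0 ≠ 30, thus φ is not injective.
Since φ is not injective, we determine |image(φ)|. Computing x^9 mod 60 for each x (by repeated squaring, reducing mod 60 at every step), the values φ(0), φ(1), …, φ(59) are: 0, 1, 32, 3, 4, 5, 36, 7, 8, 9, 40, 11, 12, 13, 44, 15, 16, 17, 48, 19, 20, 21, 52, 23, 24, 25, 56, 27, 28, 29, 0, 31, 32, 33, 4, 35, 36, 37, 8, 39, 40, 41, 12, 43, 44, 45, 16, 47, 48, 49, 20, 51, 52, 53, 24, 55, 56, 57, 28, 59.
The distinct values are {0, 1, 3, 4, 5, 7, 8, 9, 11, 12, 13, 15, 16, 17, 19, 20, 21, 23, 24, 25, 27, 28, 29, 31, 32, 33, 35, 36, 37, 39, 40, 41, 43, 44, 45, 47, 48, 49, 51, 52, 53, 55, 56, 57, 59}; there are 45 of them.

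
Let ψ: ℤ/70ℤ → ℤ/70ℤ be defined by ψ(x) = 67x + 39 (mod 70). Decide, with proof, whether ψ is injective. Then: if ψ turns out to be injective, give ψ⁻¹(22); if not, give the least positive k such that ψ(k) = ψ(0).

29

Suppose ψ(s) = ψ(t) in ℤ/70ℤ. Then 67s + 39 ≡ 67t + 39 (mod 70), therefore 67(s − t) ≡ 0 (mod 70).
Since gcd(67, 70) = 1, 67 is invertible modulo 70, so s − t ≡ 0 (mod 70), i.e. s = t.
Hence ψ is injective.
We now compute 67⁻¹ mod 70 explicitly. Euclid's algorithm: 70 = 1·67 + 3, 67 = 22·3 + 1; back-substituting gives 1 = 23·67 − 22·70, so 67⁻¹ ≡ 23 (mod 70).
Since ψ is injective, we find ψ⁻¹(22): we need 67x ≡ 22 − 39 ≡ 53 (mod 70). Using 67⁻¹ = 23: x ≡ 23·53 = 1219 = 17·70 + 29, so x = 29.
Check: ψ(29) = 67·29 + 39 = 1982 = 28·70 + 22 ≡ 22 (mod 70).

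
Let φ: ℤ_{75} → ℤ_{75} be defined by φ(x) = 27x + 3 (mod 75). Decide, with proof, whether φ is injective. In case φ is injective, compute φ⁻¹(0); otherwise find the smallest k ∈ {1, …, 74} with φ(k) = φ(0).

We have gcd(27, 75) = 3 > 1. Taking s = 0 and t = 25: φ(0) = 3 and φ(25) = 27·25 + 3 = 678 ≡ 3 (mod 75).
So φ(0) = φ(25) while 0 ≠ 25, so φ is not injective.
Since φ is not injective, we find the least positive k with φ(k) = φ(0): this means 27k ≡ 0 (mod 75), i.e. 75 ∣ 27k. Since gcd(27, 75) = 3, dividing through by 3 this holds exactly when 25 ∣ 9k, and as gcd(9, 25) = 1, exactly when 25 ∣ k.
The smallest positive such k is 25.

25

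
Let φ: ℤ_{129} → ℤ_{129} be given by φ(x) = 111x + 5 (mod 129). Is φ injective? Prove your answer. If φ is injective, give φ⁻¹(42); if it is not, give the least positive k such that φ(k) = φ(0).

We have gcd(111, 129) = 3 > 1. Taking s = 0 and t = 43: φ(0) = 5 and φ(43) = 111·43 + 5 = 4778 ≡ 5 (mod 129).
So φ(0) = φ(43) while 0 ≠ 43, so φ is not injective.
Since φ is not injective, we find the least positive k with φ(k) = φ(0): this means 111k ≡ 0 (mod 129), i.e. 129 ∣ 111k. Since gcd(111, 129) = 3, dividing through by 3 this holds exactly when 43 ∣ 37k, and as gcd(37, 43) = 1, exactly when 43 ∣ k.
The smallest positive such k is 43.

43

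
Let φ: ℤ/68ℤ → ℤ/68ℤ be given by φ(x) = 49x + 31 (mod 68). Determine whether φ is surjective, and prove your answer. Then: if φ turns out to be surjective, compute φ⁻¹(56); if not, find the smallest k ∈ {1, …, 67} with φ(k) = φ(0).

Since gcd(49, 68) = 1, 49 is invertible modulo 68. Euclid's algorithm: 68 = 1·49 + 19, 49 = 2·19 + 11, 19 = 1·11 + 8, 11 = 1·8 + 3, 8 = 2·3 + 2, 3 = 1·2 + 1; back-substituting gives 1 = 25·49 − 18·68, so 49⁻¹ ≡ 25 (mod 68).
For any y ∈ ℤ/68ℤ, x = 25(y − 31) mod 68 satisfies φ(x) = 49·25(y − 31) + 31 ≡ y (since 49·25 ≡ 1 mod 68). So every y has a preimage.
So φ is surjective.
Since φ is surjective, we find φ⁻¹(56): we need 49x ≡ 56 − 31 ≡ 25 (mod 68). Using 49⁻¹ = 25: x ≡ 25·25 = 625 = 9·68 + 13, so x = 13.
Check: φ(13) = 49·13 + 31 = 668 = 9·68 + 56 ≡ 56 (mod 68).

13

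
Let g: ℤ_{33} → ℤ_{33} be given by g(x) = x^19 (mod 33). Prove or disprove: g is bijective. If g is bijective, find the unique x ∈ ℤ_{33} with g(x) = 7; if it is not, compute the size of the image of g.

Computing x^19 mod 33 for each x (by repeated squaring, reducing mod 33 at every step), the values g(0), g(1), …, g(32) are: 0, 1, 17, 15, 25, 20, 24, 19, 29, 27, 10, 11, 12, 28, 26, 3, 31, 2, 30, 7, 5, 21, 22, 23, 6, 4, 14, 9, 13, 8, 18, 16, 32.
Every element of ℤ_{33} appears exactly once in this list, so g is a bijection, and in particular bijective.
Since g is bijective, we read off the preimage of 7 from the same table: g(19) = 7, so g⁻¹(7) = 19.

19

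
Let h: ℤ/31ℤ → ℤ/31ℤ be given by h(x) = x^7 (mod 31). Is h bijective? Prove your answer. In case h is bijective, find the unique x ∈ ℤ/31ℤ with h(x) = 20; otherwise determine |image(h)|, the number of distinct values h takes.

Since 31 is prime, the nonzero elements of ℤ/31ℤ form a cyclic group of order 30.
As gcd(7, 30) = 1, raising to the 7th power is a bijection on this group: if u^7 ≡ v^7 then (uv^{−1})^7 = 1, and the only element of order dividing gcd(7, 30) = 1 is 1, so u = v.
With h(0) = 0 this makes h injective on all of ℤ/31ℤ, hence bijective (finite equal-size domain and codomain). In particular h is bijective.
Since h is bijective, we find the preimage of 20. The inverse of x ↦ x^7 on (ℤ/31ℤ)^× is x ↦ x^13, because 7·13 = 91 = 3·30 + 1 ≡ 1 (mod 30) and x^{30} = 1 for x ≠ 0 (Fermat). So h⁻¹(20) = 20^13 mod 31.
Repeated squaring mod 31: 20^1 ≡ 20, 20^2 ≡ 20² = 400 ≡ 28, 20^4 ≡ 28² = 784 ≡ 9, 20^8 ≡ 9² = 81 ≡ 19. Since 13 = 8 + 4 + 1, 20^13 ≡ 19·9·20: 19·9 = 171 ≡ 16, then 16·20 = 320 ≡ 10. So 20^13 ≡ 10 (mod 31).
Hence h⁻¹(20) = 10.

10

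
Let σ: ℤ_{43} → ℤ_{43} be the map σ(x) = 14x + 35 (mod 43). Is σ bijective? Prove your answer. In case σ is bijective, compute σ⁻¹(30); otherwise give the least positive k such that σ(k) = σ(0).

If σ(x_1) = σ(x_2), then 14x_1 ≡ 14x_2 (mod 43). Because gcd(14, 43) = 1, we may cancel 14 to get x_1 ≡ x_2 (mod 43).
We now compute 14⁻¹ mod 43 explicitly. Euclid's algorithm: 43 = 3·14 + 1; back-substituting gives 1 = 40·14 − 13·43, so 14⁻¹ ≡ 40 (mod 43).
Then y ↦ 40(y − 35) is a two-sided inverse to σ, so every y ∈ ℤ_{43} has a preimage.
Thus σ is bijective.
Since σ is bijective, we find σ⁻¹(30): we need 14x ≡ 30 − 35 ≡ 38 (mod 43). Using 14⁻¹ = 40: x ≡ 40·38 = 1520 = 35·43 + 15, so x = 15.
Check: σ(15) = 14·15 + 35 = 245 = 5·43 + 30 ≡ 30 (mod 43).

15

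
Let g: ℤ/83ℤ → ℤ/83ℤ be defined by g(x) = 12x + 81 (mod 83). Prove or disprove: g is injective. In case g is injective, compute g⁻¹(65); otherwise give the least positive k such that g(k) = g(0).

Recall: g is injective if g(s) = g(t) implies s = t.
Suppose g(s) = g(t) in ℤ/83ℤ. Then 12s + 81 ≡ 12t + 81 (mod 83), so 12(s − t) ≡ 0 (mod 83).
Since gcd(12, 83) = 1, 12 is invertible modulo 83, so s − t ≡ 0 (mod 83), i.e. s = t.
Hence g is injective.
We now compute 12⁻¹ mod 83 explicitly. Euclid's algorithm: 83 = 6·12 + 11, 12 = 1·11 + 1; back-substituting gives 1 = 7·12 − 1·83, so 12⁻¹ ≡ 7 (mod 83).
Since g is injective, we find g⁻¹(65): we need 12x ≡ 65 − 81 ≡ 67 (mod 83). Using 12⁻¹ = 7: x ≡ 7·67 = 469 = 5·83 + 54, so x = 54.
Check: g(54) = 12·54 + 81 = 729 = 8·83 + 65 ≡ 65 (mod 83).

54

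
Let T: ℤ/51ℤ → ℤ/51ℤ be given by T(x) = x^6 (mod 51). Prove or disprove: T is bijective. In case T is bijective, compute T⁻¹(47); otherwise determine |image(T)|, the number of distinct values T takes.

T(7): Repeated squaring mod 51: 7^1 ≡ 7, 7^2 ≡ 7² = 49, 7^4 ≡ 49² = 2401 ≡ 4. Since 6 = 4 + 2, 7^6 ≡ 4·49: 4·49 = 196 ≡ 43. So 7^6 ≡ 43 (mod 51).
T(10): Repeated squaring mod 51: 10^1 ≡ 10, 10^2 ≡ 10² = 100 ≡ 49, 10^4 ≡ 49² = 2401 ≡ 4. Since 6 = 4 + 2, 10^6 ≡ 4·49: 4·49 = 196 ≡ 43. So 10^6 ≡ 43 (mod 51).
So T(7) = T(10) = 43 while 7 ≠ 10, thus T is not injective, hence not bijective.
Since T is not bijective, we determine |image(T)|. Computing x^6 mod 51 for each x (by repeated squaring, reducing mod 51 at every step), the values T(0), T(1), …, T(50) are: 0, 1, 13, 15, 16, 19, 42, 43, 4, 21, 43, 25, 36, 16, 49, 30, 1, 34, 18, 13, 49, 33, 19, 25, 9, 4, 4, 9, 25, 19, 33, 49, 13, 18, 34, 1, 30, 49, 16, 36, 25, 43, 21, 4, 43, 42, 19, 16, 15, 13, 1.
The distinct values are {0, 1, 4, 9, 13, 15, 16, 18, 19, 21, 25, 30, 33, 34, 36, 42, 43, 49}; there are 18 of them.

18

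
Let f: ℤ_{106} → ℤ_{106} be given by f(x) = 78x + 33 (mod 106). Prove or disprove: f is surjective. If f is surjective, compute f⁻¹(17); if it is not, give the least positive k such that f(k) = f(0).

Since gcd(78, 106) = 2, we have 78x ≡ 0 (mod 2) for all x, so f(x) ≡ 1 (mod 2).
But 0 ≢ 1 (mod 2), so 0 ∈ ℤ_{106} has no preimage. So f is not surjective.
Since f is not surjective, we find the least positive k with f(k) = f(0): this means 78k ≡ 0 (mod 106), i.e. 106 ∣ 78k. Since gcd(78, 106) = 2, dividing through by 2 this holds exactly when 53 ∣ 39k, and as gcd(39, 53) = 1, exactly when 53 ∣ k.
The smallest positive such k is 53.

53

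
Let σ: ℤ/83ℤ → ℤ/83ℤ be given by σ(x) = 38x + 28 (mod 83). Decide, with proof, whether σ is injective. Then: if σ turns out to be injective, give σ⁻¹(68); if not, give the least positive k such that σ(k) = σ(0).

36

If σ(s) = σ(t), then 38s ≡ 38t (mod 83). Because gcd(38, 83) = 1, we may cancel 38 to get s ≡ t (mod 83).
So σ is injective.
We now compute 38⁻¹ mod 83 explicitly. Euclid's algorithm: 83 = 2·38 + 7, 38 = 5·7 + 3, 7 = 2·3 + 1; back-substituting gives 1 = 59·38 − 27·83, so 38⁻¹ ≡ 59 (mod 83).
Since σ is injective, we compute σ⁻¹(68): solve 38x + 28 ≡ 68 (mod 83), i.e. 38x ≡ 40 (mod 83).
Multiplying by 38⁻¹ = 59 gives x ≡ 59·40 = 2360 = 28·83 + 36 ≡ 36 (mod 83).
Check: σ(36) = 38·36 + 28 = 1396 = 16·83 + 68 ≡ 68 (mod 83).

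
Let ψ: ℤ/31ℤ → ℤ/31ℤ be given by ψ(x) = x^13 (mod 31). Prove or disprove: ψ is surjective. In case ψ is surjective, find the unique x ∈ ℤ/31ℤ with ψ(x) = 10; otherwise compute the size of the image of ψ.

Since 31 is prime, the nonzero elements of ℤ/31ℤ form a cyclic group of order 30.
As gcd(13, 30) = 1, raising to the 13th power is a bijection on this group: if u^13 ≡ v^13 then (uv^{−1})^13 = 1, and the only element of order dividing gcd(13, 30) = 1 is 1, so u = v.
With ψ(0) = 0 this makes ψ injective on all of ℤ/31ℤ, hence bijective (finite equal-size domain and codomain). In particular ψ is surjective.
Since ψ is surjective, we find the preimage of 10. The inverse of x ↦ x^13 on (ℤ/31ℤ)^× is x ↦ x^7, because 13·7 = 91 = 3·30 + 1 ≡ 1 (mod 30) and x^{30} = 1 for x ≠ 0 (Fermat). So ψ⁻¹(10) = 10^7 mod 31.
Repeated squaring mod 31: 10^1 ≡ 10, 10^2 ≡ 10² = 100 ≡ 7, 10^4 ≡ 7² = 49 ≡ 18. Since 7 = 4 + 2 + 1, 10^7 ≡ 18·7·10: 18·7 = 126 ≡ 2, then 2·10 = 20. So 10^7 ≡ 20 (mod 31).
Hence ψ⁻¹(10) = 20.

20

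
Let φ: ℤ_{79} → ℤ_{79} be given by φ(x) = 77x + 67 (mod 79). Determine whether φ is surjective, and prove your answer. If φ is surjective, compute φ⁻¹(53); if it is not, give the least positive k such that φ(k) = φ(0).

Since gcd(77, 79) = 1, 77 is invertible modulo 79. Euclid's algorithm: 79 = 1·77 + 2, 77 = 38·2 + 1; back-substituting gives 1 = 39·77 − 38·79, so 77⁻¹ ≡ 39 (mod 79).
Then y ↦ 39(y − 67) is a two-sided inverse to φ, so every y ∈ ℤ_{79} has a preimage.
So φ is surjective.
Since φ is surjective, we compute φ⁻¹(53): solve 77x + 67 ≡ 53 (mod 79), i.e. 77x ≡ 65 (mod 79).
Multiplying by 77⁻¹ = 39 gives x ≡ 39·65 = 2535 = 32·79 + 7 ≡ 7 (mod 79).
Check: φ(7) = 77·7 + 67 = 606 = 7·79 + 53 ≡ 53 (mod 79).

7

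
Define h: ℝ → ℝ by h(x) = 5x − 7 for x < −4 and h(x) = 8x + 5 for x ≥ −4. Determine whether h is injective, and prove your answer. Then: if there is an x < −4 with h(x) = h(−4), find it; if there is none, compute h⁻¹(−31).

Both pieces are strictly increasing (slopes 5 and 8), so each is injective on its own interval.
The left piece maps (−∞, −4) onto (−∞, −27); the right piece maps [−4, ∞) onto [−27, ∞).
These images are disjoint, so no value is attained by both pieces. So h is injective.
Because the two images are disjoint, no x < −4 has h(x) = h(−4), so we compute h⁻¹(−31): −31 lies in (−∞, −27), so solve 5x − 7 = −31: x = (−31 + 7)/5 = −24/5.

-24/5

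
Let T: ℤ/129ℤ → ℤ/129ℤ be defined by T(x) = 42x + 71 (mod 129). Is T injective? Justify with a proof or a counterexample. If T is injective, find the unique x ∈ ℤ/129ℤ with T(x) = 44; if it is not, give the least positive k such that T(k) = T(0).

Recall: injectivity means: for all x_1, x_2 in the domain, T(x_1) = T(x_2) implies x_1 = x_2.
We have gcd(42, 129) = 3 > 1. Taking x_1 = 0 and x_2 = 43: T(0) = 71 and T(43) = 42·43 + 71 = 1877 ≡ 71 (mod 129).
So T(0) = T(43) while 0 ≠ 43, so T is not injective.
Since T is not injective, we find the least positive k with T(k) = T(0): this means 42k ≡ 0 (mod 129), i.e. 129 ∣ 42k. Since gcd(42, 129) = 3, dividing through by 3 this holds exactly when 43 ∣ 14k, and as gcd(14, 43) = 1, exactly when 43 ∣ k.
The smallest positive such k is 43.

43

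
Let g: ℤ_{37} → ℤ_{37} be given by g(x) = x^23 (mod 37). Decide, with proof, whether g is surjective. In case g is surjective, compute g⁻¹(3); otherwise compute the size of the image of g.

28

Since 37 is prime, the nonzero elements of ℤ_{37} form a cyclic group of order 36.
As gcd(23, 36) = 1, raising to the 23rd power is a bijection on this group: if u^23 ≡ v^23 then (uv^{−1})^23 = 1, and the only element of order dividing gcd(23, 36) = 1 is 1, so u = v.
With g(0) = 0 this makes g injective on all of ℤ_{37}, hence bijective (finite equal-size domain and codomain). In particular g is surjective.
Since g is surjective, we find the preimage of 3. The inverse of x ↦ x^23 on (ℤ_{37})^× is x ↦ x^11, because 23·11 = 253 = 7·36 + 1 ≡ 1 (mod 36) and x^{36} = 1 for x ≠ 0 (Fermat). So g⁻¹(3) = 3^11 mod 37.
Repeated squaring mod 37: 3^1 ≡ 3, 3^2 ≡ 3² = 9, 3^4 ≡ 9² = 81 ≡ 7, 3^8 ≡ 7² = 49 ≡ 12. Since 11 = 8 + 2 + 1, 3^11 ≡ 12·9·3: 12·9 = 108 ≡ 34, then 34·3 = 102 ≡ 28. So 3^11 ≡ 28 (mod 37).
Hence g⁻¹(3) = 28.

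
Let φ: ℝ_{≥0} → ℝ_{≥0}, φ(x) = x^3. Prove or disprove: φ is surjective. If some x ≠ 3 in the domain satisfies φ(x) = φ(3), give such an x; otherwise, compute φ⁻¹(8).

For any y ∈ ℝ_{≥0}, x = y^{1/3} ∈ ℝ_{≥0} gives φ(x) = y, so φ is surjective.
Since x ↦ x^3 is strictly increasing on ℝ_{≥0}, it is injective there, so no x ≠ 3 in the domain has φ(x) = φ(3). We therefore compute φ⁻¹(8) = 8^{1/3} = 2 (indeed 2^3 = 8).

2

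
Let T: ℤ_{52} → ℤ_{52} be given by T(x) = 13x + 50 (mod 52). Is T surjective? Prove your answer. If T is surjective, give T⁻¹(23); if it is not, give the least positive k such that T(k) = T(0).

4

Since gcd(13, 52) = 13, we have 13x ≡ 0 (mod 13) for all x, so T(x) ≡ 11 (mod 13).
But 0 ≢ 11 (mod 13), so 0 ∈ ℤ_{52} has no preimage. Hence T is not surjective.
Since T is not surjective, we find the least positive k with T(k) = T(0): this means 13k ≡ 0 (mod 52), i.e. 52 ∣ 13k. Since gcd(13, 52) = 13, dividing through by 13 this holds exactly when 4 ∣ k.
The smallest positive such k is 4.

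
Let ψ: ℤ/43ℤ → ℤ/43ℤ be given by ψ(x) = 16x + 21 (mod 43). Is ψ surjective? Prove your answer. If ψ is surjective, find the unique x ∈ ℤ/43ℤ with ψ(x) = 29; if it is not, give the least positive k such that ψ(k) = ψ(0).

Recall that surjectivity means every element of the codomain has a preimage under ψ.
Since gcd(16, 43) = 1, 16 is invertible modulo 43. Euclid's algorithm: 43 = 2·16 + 11, 16 = 1·11 + 5, 11 = 2·5 + 1; back-substituting gives 1 = 35·16 − 13·43, so 16⁻¹ ≡ 35 (mod 43).
For any y ∈ ℤ/43ℤ, x = 35(y − 21) mod 43 satisfies ψ(x) = 16·35(y − 21) + 21 ≡ y (since 16·35 ≡ 1 mod 43). So every y has a preimage.
So ψ is surjective.
Since ψ is surjective, we find ψ⁻¹(29): we need 16x ≡ 29 − 21 ≡ 8 (mod 43). Using 16⁻¹ = 35: x ≡ 35·8 = 280 = 6·43 + 22, so x = 22.
Check: ψ(22) = 16·22 + 21 = 373 = 8·43 + 29 ≡ 29 (mod 43).

22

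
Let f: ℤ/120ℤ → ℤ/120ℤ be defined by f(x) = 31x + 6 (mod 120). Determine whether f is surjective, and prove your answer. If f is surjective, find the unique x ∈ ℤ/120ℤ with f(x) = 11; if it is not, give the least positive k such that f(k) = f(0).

35

Recall: surjectivity means every element of the codomain has a preimage under f.
Since gcd(31, 120) = 1, 31 is invertible modulo 120. Euclid's algorithm: 120 = 3·31 + 27, 31 = 1·27 + 4, 27 = 6·4 + 3, 4 = 1·3 + 1; back-substituting gives 1 = 31·31 − 8·120, so 31⁻¹ ≡ 31 (mod 120).
Then y ↦ 31(y − 6) is a two-sided inverse to f, so every y ∈ ℤ/120ℤ has a preimage.
Thus f is surjective.
Since f is surjective, we find f⁻¹(11): we need 31x ≡ 11 − 6 ≡ 5 (mod 120). Using 31⁻¹ = 31: x ≡ 31·5 = 155 = 1·120 + 35, so x = 35.
Check: f(35) = 31·35 + 6 = 1091 = 9·120 + 11 ≡ 11 (mod 120).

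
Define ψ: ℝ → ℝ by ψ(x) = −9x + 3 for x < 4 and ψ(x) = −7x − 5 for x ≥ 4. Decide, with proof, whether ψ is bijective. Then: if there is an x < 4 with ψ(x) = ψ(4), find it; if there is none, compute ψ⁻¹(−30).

11/3

Both pieces are strictly decreasing (slopes −9 and −7), so each is injective on its own interval.
The left piece maps (−∞, 4) onto (−33, ∞); the right piece maps [4, ∞) onto (−∞, −33].
Since −33 = −33, the images partition ℝ: ψ is injective and surjective, hence bijective.
Because the two images are disjoint, no x < 4 has ψ(x) = ψ(4), so we compute ψ⁻¹(−30): −30 lies in (−33, ∞), so solve −9x + 3 = −30: x = (−30 − 3)/(−9) = 11/3.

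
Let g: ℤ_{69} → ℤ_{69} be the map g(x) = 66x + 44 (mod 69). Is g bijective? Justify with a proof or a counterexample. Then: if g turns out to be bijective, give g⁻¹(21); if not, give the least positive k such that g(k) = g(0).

We have gcd(66, 69) = 3 > 1. Taking s = 0 and t = 23: g(0) = 44 and g(23) = 66·23 + 44 = 1562 ≡ 44 (mod 69).
So g(0) = g(23) while 0 ≠ 23, therefore g is not injective, hence not bijective.
Since g is not bijective, we find the least positive k with g(k) = g(0): this means 66k ≡ 0 (mod 69), i.e. 69 ∣ 66k. Since gcd(66, 69) = 3, dividing through by 3 this holds exactly when 23 ∣ 22k, and as gcd(22, 23) = 1, exactly when 23 ∣ k.
The smallest positive such k is 23.

23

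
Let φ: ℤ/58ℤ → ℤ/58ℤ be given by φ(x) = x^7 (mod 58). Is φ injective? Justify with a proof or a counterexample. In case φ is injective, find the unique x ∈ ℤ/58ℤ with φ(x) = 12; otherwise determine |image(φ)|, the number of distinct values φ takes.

φ(4): Repeated squaring mod 58: 4^1 ≡ 4, 4^2 ≡ 4² = 16, 4^4 ≡ 16² = 256 ≡ 24. Since 7 = 4 + 2 + 1, 4^7 ≡ 24·16·4: 24·16 = 384 ≡ 36, then 36·4 = 144 ≡ 28. So 4^7 ≡ 28 (mod 58).
φ(6): Repeated squaring mod 58: 6^1 ≡ 6, 6^2 ≡ 6² = 36, 6^4 ≡ 36² = 1296 ≡ 20. Since 7 = 4 + 2 + 1, 6^7 ≡ 20·36·6: 20·36 = 720 ≡ 24, then 24·6 = 144 ≡ 28. So 6^7 ≡ 28 (mod 58).
So φ(4) = φ(6) = 28 while 4 ≠ 6, hence φ is not injective.
Since φ is not injective, we determine |image(φ)|. Computing x^7 mod 58 for each x (by repeated squaring, reducing mod 58 at every step), the values φ(0), φ(1), …, φ(57) are: 0, 1, 12, 41, 28, 57, 28, 1, 46, 57, 46, 41, 46, 57, 12, 17, 30, 41, 46, 41, 30, 41, 28, 1, 30, 1, 46, 17, 28, 29, 30, 41, 12, 57, 28, 57, 30, 17, 28, 17, 12, 17, 28, 41, 46, 1, 12, 17, 12, 1, 12, 57, 30, 1, 30, 17, 46, 57.
The distinct values are {0, 1, 12, 17, 28, 29, 30, 41, 46, 57}; there are 10 of them.

10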